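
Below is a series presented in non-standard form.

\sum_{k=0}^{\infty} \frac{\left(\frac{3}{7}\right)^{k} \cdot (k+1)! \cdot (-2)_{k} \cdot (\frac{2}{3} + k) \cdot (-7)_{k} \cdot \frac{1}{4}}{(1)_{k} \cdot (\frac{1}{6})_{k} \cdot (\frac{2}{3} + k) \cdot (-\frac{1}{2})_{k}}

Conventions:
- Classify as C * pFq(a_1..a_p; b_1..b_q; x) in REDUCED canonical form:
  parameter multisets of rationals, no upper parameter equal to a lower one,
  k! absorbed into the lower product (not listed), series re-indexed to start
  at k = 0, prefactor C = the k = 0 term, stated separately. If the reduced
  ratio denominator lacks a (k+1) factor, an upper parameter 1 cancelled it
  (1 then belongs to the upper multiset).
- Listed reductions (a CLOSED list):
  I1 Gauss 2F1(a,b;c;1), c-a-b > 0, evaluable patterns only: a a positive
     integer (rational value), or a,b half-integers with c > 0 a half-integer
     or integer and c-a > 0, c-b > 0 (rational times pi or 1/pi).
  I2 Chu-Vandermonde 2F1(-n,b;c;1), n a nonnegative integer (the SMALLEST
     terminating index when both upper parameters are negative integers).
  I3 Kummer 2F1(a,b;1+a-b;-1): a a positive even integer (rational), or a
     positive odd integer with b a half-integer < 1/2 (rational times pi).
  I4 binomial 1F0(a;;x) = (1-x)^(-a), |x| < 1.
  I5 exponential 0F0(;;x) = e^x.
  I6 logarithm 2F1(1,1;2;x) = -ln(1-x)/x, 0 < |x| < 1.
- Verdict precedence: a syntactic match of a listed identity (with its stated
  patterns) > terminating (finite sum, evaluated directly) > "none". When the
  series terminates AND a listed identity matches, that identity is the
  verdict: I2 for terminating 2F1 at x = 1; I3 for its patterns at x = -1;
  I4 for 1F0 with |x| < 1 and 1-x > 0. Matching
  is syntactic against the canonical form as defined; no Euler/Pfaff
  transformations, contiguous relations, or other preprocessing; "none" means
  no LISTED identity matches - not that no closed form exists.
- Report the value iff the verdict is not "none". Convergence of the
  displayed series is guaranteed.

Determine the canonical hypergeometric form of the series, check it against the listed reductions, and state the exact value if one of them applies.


x = \frac{3}{7} here; the reduced form reads 3F2, upper {-7, -2, 2}, lower {-\frac{1}{2}, \frac{1}{6}}, C = \frac{1}{4}. Verdict: terminating - upper -2 stops the sum at k = 2; the 3 terms are added exactly. Exact value: -\frac{53663}{196}.

Key observation: from the first term \frac{1}{4}: (1)_k (prefactor 1/4) is k! itself.
Step ratio: r(k) = \frac{3}{7} * (k-7) (k-2) (k+2) / [(k-\frac{1}{2}) (k+\frac{1}{6}) (k+1)] ; factor over Q: parameters, x = \frac{3}{7}, and C = \frac{1}{4}.


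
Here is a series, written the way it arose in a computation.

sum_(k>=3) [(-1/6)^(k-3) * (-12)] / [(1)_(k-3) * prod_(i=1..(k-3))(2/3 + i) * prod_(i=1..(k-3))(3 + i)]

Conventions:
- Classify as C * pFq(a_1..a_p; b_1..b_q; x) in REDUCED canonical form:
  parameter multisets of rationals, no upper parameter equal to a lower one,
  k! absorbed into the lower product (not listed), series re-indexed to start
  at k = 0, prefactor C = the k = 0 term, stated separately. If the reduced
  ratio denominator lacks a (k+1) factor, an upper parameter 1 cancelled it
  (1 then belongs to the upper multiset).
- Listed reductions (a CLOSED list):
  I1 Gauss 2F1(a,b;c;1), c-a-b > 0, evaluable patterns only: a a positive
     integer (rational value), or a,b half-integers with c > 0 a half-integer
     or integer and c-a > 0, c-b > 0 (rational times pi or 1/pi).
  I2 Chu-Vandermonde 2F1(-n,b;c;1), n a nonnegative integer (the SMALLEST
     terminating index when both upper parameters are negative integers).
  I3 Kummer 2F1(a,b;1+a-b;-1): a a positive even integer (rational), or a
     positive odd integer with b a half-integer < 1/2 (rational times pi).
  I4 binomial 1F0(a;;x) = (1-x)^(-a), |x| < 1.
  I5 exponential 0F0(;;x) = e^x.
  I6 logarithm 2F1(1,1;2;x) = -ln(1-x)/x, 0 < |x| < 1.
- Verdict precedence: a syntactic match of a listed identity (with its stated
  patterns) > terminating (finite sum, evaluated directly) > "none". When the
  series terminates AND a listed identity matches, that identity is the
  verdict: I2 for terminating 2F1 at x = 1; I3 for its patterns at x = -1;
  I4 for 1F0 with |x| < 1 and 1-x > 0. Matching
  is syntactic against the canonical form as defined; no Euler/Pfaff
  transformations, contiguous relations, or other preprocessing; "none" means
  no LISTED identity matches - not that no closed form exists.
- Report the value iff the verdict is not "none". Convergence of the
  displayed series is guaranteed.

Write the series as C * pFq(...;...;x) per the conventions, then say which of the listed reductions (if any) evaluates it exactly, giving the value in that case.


The series (x = -1/6) is 0F2: upper {-}, lower {5/3, 4}, prefactor -12. Verdict: none. A 0F2 with upper {-} fits none of I1-I6 at x = -1/6; the sum runs forever.

Key step: x = (-1/6) and the lower running product (C = -12, x = -1/6) is a rising factorial.
Adjacent-term ratio: r(k) = (-1/6) * 1 / [(k+5/3) (k+4) (k+1)] - poly over poly, x = (-1/6) from leading terms; C = -12 at k = 0.


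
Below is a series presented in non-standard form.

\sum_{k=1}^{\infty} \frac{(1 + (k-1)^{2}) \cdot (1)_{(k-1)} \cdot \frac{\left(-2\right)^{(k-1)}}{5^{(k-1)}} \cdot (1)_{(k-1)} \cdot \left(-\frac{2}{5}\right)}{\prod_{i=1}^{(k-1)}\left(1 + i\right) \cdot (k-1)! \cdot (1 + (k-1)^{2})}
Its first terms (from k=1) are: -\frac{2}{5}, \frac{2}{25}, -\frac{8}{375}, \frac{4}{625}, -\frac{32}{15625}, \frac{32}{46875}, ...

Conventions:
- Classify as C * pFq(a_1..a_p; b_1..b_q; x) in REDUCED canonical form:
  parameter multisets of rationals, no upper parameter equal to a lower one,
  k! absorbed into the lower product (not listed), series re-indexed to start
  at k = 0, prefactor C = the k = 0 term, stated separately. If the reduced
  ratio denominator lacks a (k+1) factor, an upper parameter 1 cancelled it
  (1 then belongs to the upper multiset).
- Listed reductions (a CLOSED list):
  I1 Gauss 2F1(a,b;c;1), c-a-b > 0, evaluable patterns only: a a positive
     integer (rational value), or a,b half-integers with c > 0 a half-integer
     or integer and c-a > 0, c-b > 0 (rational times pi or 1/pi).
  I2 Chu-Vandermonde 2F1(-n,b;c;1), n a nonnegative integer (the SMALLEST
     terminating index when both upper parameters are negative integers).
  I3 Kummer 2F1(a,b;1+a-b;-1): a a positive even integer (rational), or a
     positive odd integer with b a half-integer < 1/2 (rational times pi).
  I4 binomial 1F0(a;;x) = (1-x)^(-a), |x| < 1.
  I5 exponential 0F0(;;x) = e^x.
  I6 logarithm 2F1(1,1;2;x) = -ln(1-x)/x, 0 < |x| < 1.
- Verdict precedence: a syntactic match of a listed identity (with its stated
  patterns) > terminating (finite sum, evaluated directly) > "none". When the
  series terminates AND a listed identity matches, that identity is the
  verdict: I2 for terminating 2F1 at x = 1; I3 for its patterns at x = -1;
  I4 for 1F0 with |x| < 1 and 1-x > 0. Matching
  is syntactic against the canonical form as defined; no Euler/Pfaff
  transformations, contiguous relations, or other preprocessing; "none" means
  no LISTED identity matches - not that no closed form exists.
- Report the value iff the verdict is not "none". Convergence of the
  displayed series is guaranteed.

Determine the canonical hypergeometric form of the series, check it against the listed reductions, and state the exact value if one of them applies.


With C = -\frac{2}{5}: the canonical form is 2F1(1, 1; 2; -\frac{2}{5}). Verdict: the logarithmic series (I6) matches (the logarithm: parameters (1,1;2), x = -\frac{2}{5}). Hence: \left(-1\right) \cdot \ln\left(\frac{7}{5}\right).

First insight: t_0 being -\frac{2}{5}, the factor k^2 + 1 cancels (top and bottom), leaving C = -2/5, x = -2/5.
Step ratio: r(k) = -\frac{2}{5} * (k+1) (k+1) / [(k+2) (k+1)] - rational in k. x = -\frac{2}{5}; t_0 = -\frac{2}{5}; negate the roots.


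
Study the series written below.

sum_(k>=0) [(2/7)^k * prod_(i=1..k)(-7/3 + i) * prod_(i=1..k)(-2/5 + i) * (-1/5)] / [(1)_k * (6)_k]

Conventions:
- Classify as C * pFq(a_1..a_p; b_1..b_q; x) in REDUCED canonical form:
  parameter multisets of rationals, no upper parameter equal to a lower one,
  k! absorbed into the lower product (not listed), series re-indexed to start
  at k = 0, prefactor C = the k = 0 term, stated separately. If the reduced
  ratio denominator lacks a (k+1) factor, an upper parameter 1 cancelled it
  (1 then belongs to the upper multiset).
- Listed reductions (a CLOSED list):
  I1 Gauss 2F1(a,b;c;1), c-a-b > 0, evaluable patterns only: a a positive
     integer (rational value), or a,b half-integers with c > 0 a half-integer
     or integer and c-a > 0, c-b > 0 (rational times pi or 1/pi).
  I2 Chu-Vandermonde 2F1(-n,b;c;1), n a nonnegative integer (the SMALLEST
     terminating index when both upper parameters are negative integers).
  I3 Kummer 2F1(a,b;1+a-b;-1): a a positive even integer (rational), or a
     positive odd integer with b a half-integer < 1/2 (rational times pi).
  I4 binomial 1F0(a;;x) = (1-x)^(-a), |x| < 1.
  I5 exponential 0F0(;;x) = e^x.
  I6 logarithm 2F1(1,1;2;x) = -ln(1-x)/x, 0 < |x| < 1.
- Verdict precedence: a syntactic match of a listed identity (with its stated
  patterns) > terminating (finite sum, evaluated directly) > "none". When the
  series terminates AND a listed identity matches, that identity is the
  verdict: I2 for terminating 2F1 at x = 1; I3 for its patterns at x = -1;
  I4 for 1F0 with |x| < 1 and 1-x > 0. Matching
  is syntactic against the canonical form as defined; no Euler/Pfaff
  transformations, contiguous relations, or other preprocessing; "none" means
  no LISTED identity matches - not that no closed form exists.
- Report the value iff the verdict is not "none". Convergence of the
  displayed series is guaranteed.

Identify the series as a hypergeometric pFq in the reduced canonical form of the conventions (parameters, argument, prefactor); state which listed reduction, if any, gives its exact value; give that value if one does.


With C = -1/5: the canonical form is 2F1(-4/3, 3/5; 6; 2/7). Verdict: none here - no I1-I6 shape fits x = 2/7 with lower {6}.

Key observation: x = (2/7) and the running product (C = -1/5, x = 2/7) telescopes to a rising factorial.
Ratio: r(k) = (2/7) * (k-4/3) (k+3/5) / [(k+6) (k+1)] - rational; roots negated = parameters, x = (2/7), C = -1/5.


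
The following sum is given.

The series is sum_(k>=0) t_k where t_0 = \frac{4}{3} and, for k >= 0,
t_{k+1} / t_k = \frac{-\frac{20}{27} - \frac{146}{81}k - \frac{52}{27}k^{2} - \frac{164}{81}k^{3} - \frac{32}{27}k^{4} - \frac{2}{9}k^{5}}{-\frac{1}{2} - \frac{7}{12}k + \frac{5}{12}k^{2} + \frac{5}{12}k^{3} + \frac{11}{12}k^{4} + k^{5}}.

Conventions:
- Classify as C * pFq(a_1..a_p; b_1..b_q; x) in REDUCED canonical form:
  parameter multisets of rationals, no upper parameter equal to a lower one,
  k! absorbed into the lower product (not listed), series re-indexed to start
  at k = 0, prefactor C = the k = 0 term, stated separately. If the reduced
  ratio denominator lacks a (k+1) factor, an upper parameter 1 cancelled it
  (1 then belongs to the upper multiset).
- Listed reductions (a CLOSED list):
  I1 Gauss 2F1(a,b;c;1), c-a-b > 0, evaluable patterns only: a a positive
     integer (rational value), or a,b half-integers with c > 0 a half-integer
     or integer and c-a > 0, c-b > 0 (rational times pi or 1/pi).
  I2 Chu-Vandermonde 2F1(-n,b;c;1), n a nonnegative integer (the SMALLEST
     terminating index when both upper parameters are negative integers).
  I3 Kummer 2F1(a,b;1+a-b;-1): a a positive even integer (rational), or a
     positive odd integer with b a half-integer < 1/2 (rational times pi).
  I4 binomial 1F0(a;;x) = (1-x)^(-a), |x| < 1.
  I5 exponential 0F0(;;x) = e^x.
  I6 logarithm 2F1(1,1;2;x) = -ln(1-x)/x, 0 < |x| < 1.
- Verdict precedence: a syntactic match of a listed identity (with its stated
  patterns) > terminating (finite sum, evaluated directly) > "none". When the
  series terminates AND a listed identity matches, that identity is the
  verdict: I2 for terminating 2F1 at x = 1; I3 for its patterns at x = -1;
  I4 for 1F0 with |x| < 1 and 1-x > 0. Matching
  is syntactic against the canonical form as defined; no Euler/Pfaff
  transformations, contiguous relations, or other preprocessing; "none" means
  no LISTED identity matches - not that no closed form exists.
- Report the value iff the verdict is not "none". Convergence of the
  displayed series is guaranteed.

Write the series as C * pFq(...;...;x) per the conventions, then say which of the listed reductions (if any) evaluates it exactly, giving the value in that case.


With C = \frac{4}{3}: the canonical form is 2F1(\frac{5}{3}, 3; -\frac{3}{4}; -\frac{2}{9}). Verdict: none (x = -\frac{2}{9}): each listed identity misses the multisets {\frac{5}{3}, 3} ; {-\frac{3}{4}}.

Structural cue: x = -\frac{2}{9} and the expanded ratio factors over Q; prefactor 4/3, roots give parameters.
Term ratio: r(k) = -\frac{2}{9} * (k+\frac{5}{3}) (k+3) / [(k-\frac{3}{4}) (k+1)] - poly over poly, x = -\frac{2}{9} from leading terms; C = \frac{4}{3} at k = 0.


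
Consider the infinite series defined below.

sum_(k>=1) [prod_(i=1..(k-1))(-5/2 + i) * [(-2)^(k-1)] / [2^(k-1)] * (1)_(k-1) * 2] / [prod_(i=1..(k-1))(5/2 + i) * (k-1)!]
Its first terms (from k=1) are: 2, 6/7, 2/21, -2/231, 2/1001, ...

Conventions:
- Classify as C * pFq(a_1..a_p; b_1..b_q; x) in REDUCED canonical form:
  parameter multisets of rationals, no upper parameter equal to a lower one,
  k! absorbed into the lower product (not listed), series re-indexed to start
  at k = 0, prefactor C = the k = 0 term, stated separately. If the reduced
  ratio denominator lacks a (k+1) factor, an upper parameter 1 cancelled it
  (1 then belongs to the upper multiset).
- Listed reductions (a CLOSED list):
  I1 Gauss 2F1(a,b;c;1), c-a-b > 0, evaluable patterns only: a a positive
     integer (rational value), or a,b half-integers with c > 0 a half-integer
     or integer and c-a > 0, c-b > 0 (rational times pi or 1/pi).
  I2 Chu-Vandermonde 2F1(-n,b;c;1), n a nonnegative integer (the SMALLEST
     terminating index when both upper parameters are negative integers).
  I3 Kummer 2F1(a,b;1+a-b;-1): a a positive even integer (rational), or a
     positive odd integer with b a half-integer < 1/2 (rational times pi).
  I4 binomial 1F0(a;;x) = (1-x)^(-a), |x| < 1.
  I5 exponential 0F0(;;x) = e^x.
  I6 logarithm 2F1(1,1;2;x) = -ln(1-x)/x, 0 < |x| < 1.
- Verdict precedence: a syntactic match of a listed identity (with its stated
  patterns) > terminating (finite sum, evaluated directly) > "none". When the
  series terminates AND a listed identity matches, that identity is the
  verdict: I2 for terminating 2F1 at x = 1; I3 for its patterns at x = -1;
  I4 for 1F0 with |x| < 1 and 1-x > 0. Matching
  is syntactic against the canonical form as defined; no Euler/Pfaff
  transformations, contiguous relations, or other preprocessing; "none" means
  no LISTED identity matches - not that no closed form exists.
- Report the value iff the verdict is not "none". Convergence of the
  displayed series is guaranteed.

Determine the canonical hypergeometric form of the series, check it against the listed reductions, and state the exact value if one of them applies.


Canonical form: C = 2 times 2F1 with upper {-3/2, 1}, lower {7/2}, x = -1. Verdict: this is Kummer (I3) (x = -1; c = 7/2 equals 1+a-b for upper {-3/2, 1}: listed pattern). Exact value: (15/16) * pi.

First insight: with t_0 = 2, the two k-th powers (C = 2, x = -1) combine into one argument.
Ratio: r(k) = (-1) * (k-3/2) (k+1) / [(k+7/2) (k+1)] - rational in k. x = (-1); t_0 = 2; negate the roots.


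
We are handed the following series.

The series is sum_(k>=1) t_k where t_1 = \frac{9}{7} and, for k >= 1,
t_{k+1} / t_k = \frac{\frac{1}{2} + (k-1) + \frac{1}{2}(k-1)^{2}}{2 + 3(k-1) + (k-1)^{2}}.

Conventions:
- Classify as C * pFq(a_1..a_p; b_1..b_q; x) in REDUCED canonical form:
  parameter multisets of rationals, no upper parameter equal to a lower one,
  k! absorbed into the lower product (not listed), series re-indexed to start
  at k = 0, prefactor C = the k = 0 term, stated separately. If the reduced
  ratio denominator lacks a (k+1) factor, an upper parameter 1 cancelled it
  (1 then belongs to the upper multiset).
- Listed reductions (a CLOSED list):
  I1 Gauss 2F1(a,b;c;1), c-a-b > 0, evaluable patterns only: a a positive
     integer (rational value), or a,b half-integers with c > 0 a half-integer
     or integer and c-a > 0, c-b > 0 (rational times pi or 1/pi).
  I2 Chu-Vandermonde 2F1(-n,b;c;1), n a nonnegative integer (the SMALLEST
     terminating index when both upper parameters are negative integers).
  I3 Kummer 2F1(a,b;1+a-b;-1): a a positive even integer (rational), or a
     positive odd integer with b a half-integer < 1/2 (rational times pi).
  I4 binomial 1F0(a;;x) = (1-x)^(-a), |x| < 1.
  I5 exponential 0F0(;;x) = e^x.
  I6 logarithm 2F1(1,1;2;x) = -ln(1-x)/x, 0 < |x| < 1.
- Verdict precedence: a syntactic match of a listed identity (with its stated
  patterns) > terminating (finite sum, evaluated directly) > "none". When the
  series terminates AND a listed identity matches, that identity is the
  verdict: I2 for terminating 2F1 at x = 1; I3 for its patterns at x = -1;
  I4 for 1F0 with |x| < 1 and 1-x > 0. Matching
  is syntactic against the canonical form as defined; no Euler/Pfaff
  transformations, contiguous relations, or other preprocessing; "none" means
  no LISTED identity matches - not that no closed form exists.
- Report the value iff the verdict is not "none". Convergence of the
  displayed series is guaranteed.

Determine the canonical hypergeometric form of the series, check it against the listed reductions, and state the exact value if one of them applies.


With C = \frac{9}{7}: the canonical form is 2F1(1, 1; 2; \frac{1}{2}). Verdict (x = \frac{1}{2}): the I6 logarithm reduction applies (the logarithm: parameters (1,1;2), x = \frac{1}{2}). Value: \left(-\frac{18}{7}\right) \cdot \ln\left(\frac{1}{2}\right).

Structural cue: t_0 = \frac{9}{7} here, and factor the ratio over Q (C = 9/7): negated roots = parameters.
Consecutive-term ratio: r(k) = \frac{1}{2} * (k+1) (k+1) / [(k+2) (k+1)] - rational; roots negated = parameters, x = \frac{1}{2}, C = \frac{9}{7}.


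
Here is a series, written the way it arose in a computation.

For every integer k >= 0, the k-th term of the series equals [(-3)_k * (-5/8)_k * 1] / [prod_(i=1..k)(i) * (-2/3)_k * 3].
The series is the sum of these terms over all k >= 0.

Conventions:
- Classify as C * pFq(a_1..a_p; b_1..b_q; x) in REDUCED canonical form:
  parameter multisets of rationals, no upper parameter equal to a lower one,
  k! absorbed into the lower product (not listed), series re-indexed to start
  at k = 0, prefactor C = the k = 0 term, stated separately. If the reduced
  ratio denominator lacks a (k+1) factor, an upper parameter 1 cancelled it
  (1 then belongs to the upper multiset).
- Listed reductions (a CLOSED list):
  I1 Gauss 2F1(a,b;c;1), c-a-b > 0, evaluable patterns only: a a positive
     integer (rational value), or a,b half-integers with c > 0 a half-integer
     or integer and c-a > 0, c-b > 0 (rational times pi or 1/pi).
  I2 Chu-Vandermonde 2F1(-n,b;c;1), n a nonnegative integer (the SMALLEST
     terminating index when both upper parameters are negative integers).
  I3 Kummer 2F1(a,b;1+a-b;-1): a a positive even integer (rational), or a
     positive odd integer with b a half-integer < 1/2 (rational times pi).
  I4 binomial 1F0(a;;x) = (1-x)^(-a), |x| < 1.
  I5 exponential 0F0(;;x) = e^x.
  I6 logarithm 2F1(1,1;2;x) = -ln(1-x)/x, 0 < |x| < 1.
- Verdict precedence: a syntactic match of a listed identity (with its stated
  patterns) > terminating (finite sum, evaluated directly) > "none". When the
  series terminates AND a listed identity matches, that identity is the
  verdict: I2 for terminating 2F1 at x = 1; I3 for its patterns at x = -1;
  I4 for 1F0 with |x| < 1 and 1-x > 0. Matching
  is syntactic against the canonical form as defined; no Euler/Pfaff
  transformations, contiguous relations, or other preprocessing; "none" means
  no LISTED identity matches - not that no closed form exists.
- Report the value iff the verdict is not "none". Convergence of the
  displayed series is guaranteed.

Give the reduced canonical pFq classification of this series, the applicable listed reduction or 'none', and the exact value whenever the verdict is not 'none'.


Classification (C = 1/3): 2F1 with upper {-3, -5/8}, lower {-2/3}, argument x = 1. Verdict: Chu-Vandermonde (I2) matches (terminating 2F1 at x = 1 with n = 3, b = -5/8, c = -2/3). Value: 1081/12288.

The tell: t_0 being 1/3, the product of the first k integers (C = 1/3, x = 1) is k!.
Step ratio: r(k) = 1 * (k-3) (k-5/8) / [(k-2/3) (k+1)] ; factor over Q: parameters, x = 1, and C = 1/3.


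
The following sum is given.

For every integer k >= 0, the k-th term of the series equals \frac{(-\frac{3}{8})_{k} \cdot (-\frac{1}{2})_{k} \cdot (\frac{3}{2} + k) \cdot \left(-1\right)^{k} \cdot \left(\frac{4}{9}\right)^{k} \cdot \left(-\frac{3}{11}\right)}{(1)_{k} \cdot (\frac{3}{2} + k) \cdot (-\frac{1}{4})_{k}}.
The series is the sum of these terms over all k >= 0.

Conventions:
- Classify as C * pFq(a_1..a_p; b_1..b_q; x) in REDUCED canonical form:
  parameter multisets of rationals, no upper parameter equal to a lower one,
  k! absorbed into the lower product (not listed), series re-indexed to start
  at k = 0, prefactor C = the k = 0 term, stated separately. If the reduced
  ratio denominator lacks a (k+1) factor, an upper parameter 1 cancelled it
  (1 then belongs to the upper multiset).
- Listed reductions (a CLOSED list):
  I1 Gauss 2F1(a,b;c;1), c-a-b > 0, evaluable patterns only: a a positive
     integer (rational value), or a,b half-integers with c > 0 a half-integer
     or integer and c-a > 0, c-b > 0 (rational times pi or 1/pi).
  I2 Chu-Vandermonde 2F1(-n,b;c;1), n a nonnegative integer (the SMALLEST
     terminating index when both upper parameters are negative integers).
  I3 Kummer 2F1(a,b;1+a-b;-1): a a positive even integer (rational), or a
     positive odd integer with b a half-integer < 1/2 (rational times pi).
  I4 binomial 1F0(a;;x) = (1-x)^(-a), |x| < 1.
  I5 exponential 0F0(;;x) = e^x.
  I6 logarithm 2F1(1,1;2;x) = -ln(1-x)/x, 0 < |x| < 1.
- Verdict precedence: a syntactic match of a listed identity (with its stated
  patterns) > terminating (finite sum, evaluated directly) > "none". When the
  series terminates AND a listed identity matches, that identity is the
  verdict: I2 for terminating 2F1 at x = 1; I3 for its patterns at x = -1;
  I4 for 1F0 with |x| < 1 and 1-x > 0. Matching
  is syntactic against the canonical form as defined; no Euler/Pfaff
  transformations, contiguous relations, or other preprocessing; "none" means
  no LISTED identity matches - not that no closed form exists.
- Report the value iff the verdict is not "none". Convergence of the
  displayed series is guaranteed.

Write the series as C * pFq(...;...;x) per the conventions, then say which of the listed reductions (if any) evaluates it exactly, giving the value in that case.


Canonical form: C = -\frac{3}{11} times 2F1 with upper {-\frac{1}{2}, -\frac{3}{8}}, lower {-\frac{1}{4}}, x = -\frac{4}{9}. Verdict: none. A 2F1 with upper {-\frac{1}{2}, -\frac{3}{8}} fits none of I1-I6 at x = -\frac{4}{9}; the sum runs forever.

Key step: from the first term -\frac{3}{11}: (1)_k (C = -3/11, x = -4/9) is k! itself.
Adjacent-term ratio: r(k) = -\frac{4}{9} * (k-\frac{1}{2}) (k-\frac{3}{8}) / [(k-\frac{1}{4}) (k+1)] - rational in k. x = -\frac{4}{9}; t_0 = -\frac{3}{11}; negate the roots.


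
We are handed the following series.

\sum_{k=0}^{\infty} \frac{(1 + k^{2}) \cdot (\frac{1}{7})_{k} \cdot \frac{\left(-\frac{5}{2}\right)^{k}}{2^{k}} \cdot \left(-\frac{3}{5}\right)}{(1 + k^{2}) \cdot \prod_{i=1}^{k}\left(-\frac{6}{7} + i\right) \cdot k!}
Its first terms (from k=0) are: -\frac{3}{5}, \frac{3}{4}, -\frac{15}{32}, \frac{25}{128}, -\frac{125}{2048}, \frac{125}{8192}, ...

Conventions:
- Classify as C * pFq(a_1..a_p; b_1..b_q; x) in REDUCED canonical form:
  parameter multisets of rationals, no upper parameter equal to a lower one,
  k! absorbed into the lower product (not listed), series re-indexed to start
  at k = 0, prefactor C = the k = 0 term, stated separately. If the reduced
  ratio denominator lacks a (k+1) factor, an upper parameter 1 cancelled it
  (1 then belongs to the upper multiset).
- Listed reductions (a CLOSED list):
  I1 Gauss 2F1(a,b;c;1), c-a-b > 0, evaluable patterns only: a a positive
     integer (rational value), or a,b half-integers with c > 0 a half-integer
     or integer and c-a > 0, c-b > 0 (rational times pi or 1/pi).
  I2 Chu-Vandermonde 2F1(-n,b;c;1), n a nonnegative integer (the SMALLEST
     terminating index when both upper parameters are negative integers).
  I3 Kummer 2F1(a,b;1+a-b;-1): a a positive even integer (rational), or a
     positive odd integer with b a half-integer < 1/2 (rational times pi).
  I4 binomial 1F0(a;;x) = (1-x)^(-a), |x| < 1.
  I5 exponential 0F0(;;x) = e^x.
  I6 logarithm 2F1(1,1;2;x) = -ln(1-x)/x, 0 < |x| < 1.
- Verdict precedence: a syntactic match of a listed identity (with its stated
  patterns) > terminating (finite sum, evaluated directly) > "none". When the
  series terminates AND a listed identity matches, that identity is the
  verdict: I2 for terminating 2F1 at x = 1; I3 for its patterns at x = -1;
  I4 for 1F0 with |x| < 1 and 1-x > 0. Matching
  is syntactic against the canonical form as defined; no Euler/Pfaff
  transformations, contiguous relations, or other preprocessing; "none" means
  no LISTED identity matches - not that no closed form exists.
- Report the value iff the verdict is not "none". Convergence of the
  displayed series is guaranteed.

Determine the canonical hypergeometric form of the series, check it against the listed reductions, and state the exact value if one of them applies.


Canonical form: C = -\frac{3}{5} times 0F0 with upper {-}, lower {-}, x = -\frac{5}{4}. Verdict: the I5 exponential reduction applies (the 0F0 exponential series at x = -\frac{5}{4}). Exact value: \left(-\frac{3}{5}\right) \cdot e^{-\frac{5}{4}}.

The tell: t_0 being -\frac{3}{5}, the two k-th powers (prefactor -3/5) combine into one argument.
Term ratio: r(k) = -\frac{5}{4} * 1 / [(k+1)] ; factor over Q: parameters, x = -\frac{5}{4}, and C = -\frac{3}{5}.


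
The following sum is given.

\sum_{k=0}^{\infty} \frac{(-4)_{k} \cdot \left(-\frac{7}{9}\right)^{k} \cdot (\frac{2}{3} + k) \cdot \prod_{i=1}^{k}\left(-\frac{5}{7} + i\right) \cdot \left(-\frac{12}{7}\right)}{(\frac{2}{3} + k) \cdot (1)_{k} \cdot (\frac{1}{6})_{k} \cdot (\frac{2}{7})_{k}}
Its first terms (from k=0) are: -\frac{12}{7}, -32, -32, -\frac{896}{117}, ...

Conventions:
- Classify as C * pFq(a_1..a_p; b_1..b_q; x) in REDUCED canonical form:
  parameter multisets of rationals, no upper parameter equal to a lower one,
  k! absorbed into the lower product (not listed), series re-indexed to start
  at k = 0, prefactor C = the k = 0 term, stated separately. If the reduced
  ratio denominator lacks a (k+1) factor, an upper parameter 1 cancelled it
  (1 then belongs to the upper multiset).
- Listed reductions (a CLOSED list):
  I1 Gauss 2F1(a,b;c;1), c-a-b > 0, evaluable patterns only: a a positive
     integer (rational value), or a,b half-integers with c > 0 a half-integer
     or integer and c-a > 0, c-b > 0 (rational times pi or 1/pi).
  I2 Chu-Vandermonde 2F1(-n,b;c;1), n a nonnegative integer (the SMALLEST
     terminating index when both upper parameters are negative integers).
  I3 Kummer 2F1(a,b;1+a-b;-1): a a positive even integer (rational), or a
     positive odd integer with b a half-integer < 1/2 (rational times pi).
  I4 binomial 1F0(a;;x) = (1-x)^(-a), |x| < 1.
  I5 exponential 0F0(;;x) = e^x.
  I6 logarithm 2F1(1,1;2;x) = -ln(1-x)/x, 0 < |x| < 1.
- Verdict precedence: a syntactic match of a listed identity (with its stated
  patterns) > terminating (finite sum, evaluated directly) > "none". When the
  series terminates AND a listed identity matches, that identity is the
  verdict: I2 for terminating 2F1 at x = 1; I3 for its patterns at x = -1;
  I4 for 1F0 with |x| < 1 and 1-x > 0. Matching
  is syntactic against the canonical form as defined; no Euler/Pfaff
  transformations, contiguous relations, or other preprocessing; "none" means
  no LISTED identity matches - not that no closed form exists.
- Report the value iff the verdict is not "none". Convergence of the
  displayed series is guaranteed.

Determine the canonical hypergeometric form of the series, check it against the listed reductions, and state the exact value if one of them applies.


Prefactor -\frac{12}{7}, argument -\frac{7}{9}: 1F1 with upper {-4} over lower {\frac{1}{6}}. Verdict: terminating - no listed pattern fits, but -4 in the upper list cuts the series at k = 4; direct evaluation. Sum: -\frac{3447196}{46683}.

Structural cue: t_0 being -\frac{12}{7}, the parameter 2/7 appears in both the upper and lower lists and cancels (alongside the other common factor).
Ratio: r(k) = -\frac{7}{9} * (k-4) / [(k+\frac{1}{6}) (k+1)] - poly over poly, x = -\frac{7}{9} from leading terms; C = -\frac{12}{7} at k = 0.


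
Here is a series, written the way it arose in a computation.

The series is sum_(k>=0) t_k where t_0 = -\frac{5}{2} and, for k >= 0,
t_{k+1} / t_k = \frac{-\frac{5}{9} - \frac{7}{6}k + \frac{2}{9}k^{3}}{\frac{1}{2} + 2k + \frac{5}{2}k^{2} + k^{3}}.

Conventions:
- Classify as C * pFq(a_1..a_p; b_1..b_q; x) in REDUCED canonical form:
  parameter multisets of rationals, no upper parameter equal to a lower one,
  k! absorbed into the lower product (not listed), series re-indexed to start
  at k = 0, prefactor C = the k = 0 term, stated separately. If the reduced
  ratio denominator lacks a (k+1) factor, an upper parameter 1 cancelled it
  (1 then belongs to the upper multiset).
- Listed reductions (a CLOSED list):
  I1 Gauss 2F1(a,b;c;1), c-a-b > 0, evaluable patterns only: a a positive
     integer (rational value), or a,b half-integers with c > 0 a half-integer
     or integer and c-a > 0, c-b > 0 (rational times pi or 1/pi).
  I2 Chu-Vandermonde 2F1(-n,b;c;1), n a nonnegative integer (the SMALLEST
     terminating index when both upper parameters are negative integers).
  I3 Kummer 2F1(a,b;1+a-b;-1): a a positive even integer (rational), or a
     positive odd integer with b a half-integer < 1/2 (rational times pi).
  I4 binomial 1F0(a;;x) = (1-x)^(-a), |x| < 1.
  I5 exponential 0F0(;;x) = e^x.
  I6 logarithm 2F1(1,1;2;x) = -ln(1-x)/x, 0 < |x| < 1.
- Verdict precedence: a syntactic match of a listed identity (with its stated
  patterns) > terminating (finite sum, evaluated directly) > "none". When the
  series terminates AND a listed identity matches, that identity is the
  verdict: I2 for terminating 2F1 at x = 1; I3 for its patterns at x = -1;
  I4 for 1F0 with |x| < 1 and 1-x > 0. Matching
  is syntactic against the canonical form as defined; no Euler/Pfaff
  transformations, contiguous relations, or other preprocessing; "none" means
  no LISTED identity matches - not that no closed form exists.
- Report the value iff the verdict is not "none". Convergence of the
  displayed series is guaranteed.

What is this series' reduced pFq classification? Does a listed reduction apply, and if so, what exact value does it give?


Key step: from the first term -\frac{5}{2}: the expanded ratio factors over Q; C = -5/2, x = 2/9, roots give parameters.
Consecutive-term ratio: r(k) = \frac{2}{9} * (k-\frac{5}{2}) (k+2) / [(k+1) (k+1)] - poly over poly, x = \frac{2}{9} from leading terms; C = -\frac{5}{2} at k = 0.

With C = -\frac{5}{2}: the canonical form is 2F1(-\frac{5}{2}, 2; 1; \frac{2}{9}). Verdict: none. No listed pattern accepts 2F1(-\frac{5}{2}, 2; 1; \frac{2}{9}).


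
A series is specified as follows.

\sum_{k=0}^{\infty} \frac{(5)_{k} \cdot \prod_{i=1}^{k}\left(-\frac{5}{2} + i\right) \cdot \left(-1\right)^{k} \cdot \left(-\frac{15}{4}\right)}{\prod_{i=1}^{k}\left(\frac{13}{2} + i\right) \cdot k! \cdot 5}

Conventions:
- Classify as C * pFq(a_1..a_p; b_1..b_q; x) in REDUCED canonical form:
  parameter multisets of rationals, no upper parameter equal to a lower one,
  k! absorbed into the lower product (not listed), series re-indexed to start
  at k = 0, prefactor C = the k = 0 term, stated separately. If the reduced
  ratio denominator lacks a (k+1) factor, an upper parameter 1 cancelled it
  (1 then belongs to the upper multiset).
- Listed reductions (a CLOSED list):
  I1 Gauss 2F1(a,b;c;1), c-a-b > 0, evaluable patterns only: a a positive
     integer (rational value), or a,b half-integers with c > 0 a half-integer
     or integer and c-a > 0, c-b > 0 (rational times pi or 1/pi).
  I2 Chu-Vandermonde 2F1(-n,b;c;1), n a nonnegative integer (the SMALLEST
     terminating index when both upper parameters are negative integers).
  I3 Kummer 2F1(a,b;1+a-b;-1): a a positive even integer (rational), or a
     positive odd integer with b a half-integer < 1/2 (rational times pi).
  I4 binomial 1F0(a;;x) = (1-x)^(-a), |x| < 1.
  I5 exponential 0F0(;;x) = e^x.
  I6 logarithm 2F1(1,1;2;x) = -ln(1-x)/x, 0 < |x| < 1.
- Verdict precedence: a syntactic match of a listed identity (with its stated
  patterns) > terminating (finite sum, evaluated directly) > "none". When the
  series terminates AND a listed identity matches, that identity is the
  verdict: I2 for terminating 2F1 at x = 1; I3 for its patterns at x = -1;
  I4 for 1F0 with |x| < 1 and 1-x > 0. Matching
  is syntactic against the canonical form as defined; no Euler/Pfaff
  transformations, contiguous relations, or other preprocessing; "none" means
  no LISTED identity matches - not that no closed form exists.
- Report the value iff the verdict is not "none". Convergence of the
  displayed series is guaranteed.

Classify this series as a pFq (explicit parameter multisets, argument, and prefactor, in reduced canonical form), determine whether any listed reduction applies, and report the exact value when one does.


Prefactor -\frac{3}{4}, argument -1: 2F1 with upper {-\frac{3}{2}, 5} over lower {\frac{15}{2}}. Verdict: the Kummer evaluation I3 matches (x = -1; c = \frac{15}{2} equals 1+a-b for upper {-\frac{3}{2}, 5}: listed pattern). Value: \left(-\frac{135135}{262144}\right) \cdot \pi.

Structural cue: with t_0 = -\frac{3}{4}, the constant factors (prefactor -3/4) combine into one prefactor.
Ratio: r(k) = -1 * (k-\frac{3}{2}) (k+5) / [(k+\frac{15}{2}) (k+1)] ; factor over Q: parameters, x = -1, and C = -\frac{3}{4}.


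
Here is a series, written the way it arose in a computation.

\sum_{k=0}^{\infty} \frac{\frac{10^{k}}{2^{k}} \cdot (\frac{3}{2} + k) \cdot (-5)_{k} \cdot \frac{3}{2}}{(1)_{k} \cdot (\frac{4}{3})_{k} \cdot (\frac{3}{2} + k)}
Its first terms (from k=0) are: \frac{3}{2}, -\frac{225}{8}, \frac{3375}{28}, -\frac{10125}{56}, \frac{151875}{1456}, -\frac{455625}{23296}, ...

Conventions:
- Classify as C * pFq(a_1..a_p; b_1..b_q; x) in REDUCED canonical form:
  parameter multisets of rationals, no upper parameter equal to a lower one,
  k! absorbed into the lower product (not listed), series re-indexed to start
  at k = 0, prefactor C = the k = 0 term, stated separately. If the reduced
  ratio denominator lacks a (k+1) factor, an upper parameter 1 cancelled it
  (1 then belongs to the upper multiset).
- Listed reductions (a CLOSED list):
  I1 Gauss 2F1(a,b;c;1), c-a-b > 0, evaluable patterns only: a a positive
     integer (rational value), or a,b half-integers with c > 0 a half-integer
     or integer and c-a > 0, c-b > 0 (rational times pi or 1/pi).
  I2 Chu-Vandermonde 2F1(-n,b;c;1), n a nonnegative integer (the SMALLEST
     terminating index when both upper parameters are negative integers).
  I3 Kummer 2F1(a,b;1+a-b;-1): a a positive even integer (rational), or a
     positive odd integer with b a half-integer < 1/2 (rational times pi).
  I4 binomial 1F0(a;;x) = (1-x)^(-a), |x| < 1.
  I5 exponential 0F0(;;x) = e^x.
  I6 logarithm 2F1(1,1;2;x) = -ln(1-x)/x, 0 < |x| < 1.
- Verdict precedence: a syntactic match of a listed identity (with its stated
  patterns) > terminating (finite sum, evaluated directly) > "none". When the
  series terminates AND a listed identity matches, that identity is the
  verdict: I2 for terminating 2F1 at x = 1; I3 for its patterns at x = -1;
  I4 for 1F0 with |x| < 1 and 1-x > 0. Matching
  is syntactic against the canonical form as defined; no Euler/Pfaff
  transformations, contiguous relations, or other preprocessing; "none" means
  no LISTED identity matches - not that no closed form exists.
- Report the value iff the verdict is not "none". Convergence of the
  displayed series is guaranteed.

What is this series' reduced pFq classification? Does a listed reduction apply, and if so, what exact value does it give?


Key observation: with t_0 = \frac{3}{2}, k + 3/2 divides numerator and denominator alike; C = 3/2 after cancelling.
Adjacent-term ratio: r(k) = 5 * (k-5) / [(k+\frac{4}{3}) (k+1)] - rational in k. x = 5; t_0 = \frac{3}{2}; negate the roots.

Classification (C = \frac{3}{2}): 1F1 with upper {-5}, lower {\frac{4}{3}}, argument x = 5. Verdict: terminating. (-5)_k vanishes past k = 5, leaving a 6-term sum, computed directly. Its exact value is -\frac{3837}{1792}.


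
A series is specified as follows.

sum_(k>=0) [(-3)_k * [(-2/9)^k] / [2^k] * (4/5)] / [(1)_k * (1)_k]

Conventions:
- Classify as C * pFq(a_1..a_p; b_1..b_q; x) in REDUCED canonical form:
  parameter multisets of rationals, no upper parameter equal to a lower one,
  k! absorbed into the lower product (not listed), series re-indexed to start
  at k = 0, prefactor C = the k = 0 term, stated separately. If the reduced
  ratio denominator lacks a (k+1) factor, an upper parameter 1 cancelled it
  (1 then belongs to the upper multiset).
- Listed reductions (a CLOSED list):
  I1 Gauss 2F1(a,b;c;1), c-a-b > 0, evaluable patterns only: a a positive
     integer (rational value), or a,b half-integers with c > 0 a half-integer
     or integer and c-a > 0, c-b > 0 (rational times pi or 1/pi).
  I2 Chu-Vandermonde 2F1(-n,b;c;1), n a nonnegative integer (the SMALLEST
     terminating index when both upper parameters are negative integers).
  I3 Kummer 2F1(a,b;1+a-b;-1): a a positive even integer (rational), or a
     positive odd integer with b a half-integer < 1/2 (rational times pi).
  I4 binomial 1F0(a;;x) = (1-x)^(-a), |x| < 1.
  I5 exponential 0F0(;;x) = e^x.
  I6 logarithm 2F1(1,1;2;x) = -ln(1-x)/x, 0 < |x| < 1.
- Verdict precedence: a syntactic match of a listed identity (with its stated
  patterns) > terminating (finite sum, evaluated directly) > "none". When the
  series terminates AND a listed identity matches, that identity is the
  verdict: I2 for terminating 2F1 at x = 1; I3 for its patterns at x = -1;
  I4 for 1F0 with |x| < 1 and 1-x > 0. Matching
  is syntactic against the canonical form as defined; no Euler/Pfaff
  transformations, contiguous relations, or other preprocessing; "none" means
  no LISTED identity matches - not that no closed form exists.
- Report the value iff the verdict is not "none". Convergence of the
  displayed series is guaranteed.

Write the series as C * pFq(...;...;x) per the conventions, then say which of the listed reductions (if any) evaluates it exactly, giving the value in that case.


Canonical form: C = 4/5 times 1F1 with upper {-3}, lower {1}, x = -1/9. Verdict: terminating - upper -3 stops the sum at k = 3; the 4 terms are added exactly. Its exact value is 11828/10935.

Key step: t_0 being 4/5, (1)_k (C = 4/5) is k! itself.
Adjacent-term ratio: r(k) = (-1/9) * (k-3) / [(k+1) (k+1)] - rational; roots negated = parameters, x = (-1/9), C = 4/5.


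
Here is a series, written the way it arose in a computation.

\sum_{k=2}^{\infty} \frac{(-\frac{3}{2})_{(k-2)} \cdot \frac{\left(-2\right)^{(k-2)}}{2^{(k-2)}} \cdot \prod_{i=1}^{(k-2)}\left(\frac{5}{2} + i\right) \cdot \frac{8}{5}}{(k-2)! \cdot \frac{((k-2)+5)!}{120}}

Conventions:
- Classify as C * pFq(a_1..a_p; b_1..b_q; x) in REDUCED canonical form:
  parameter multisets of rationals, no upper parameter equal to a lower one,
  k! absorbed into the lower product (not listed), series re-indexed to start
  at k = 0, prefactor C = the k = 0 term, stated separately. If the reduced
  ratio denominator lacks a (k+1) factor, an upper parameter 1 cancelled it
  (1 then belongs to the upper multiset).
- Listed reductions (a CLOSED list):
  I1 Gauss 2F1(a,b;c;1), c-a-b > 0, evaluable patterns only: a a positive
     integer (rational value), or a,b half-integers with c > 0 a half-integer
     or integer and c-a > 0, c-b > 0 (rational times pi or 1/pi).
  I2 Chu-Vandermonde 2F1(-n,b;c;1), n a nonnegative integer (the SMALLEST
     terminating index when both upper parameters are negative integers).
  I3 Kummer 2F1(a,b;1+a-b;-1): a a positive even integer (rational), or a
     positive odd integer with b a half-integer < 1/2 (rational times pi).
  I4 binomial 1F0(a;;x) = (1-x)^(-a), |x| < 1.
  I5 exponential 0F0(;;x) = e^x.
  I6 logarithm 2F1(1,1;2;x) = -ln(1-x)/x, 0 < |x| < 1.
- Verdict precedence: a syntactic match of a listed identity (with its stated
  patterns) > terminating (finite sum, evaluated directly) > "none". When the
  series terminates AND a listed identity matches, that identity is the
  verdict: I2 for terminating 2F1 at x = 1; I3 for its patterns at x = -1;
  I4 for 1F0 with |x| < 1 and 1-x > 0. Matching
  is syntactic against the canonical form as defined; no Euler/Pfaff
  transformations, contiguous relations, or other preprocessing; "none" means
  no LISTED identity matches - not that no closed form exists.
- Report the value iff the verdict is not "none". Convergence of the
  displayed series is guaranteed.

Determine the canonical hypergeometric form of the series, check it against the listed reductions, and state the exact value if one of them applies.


Classification (C = \frac{8}{5}): 2F1 with upper {-\frac{3}{2}, \frac{7}{2}}, lower {6}, argument x = -1. Verdict: none here - no I1-I6 shape fits x = -1 with lower {6}.

Key observation: t_0 = \frac{8}{5} here, and the denominator's factorial ratio (C = 8/5) is a lower Pochhammer.
Ratio: r(k) = -1 * (k-\frac{3}{2}) (k+\frac{7}{2}) / [(k+6) (k+1)] ; factor over Q: parameters, x = -1, and C = \frac{8}{5}.
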